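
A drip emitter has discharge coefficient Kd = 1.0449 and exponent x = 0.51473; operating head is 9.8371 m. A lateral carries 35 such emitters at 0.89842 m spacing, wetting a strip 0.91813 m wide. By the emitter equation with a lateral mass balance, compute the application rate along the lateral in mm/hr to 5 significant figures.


Approach: apply the emitter equation with a lateral mass balance, q = Kd*h^x; Q = n*q; rate = Q/(n*spacing*width).
Step 1 — single emitter flow (q = Kd*h^x):
  q = 1.0449 * 9.8371^0.51473 = 3.389481 L/hr
Step 2 — total lateral flow: Q = 35 * 3.389481 = 118.6318 L/hr
Step 3 — wetted area: A = 35 * 0.89842 * 0.91813 = 28.87032 m^2
Step 4 — application rate: Q/A = 118.6318/28.87032 = 4.1091 mm/hr
Therefore the application rate along the lateral = 4.1091 mm/hr.


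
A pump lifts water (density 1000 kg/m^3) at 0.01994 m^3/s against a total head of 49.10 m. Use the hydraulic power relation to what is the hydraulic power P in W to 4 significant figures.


Approach: apply the hydraulic power relation, P = rho*g*Q*H.
P = 1000 * 9.81 * 0.01994 * 49.10 = 9605 W
Therefore the hydraulic power P = 9605 W.


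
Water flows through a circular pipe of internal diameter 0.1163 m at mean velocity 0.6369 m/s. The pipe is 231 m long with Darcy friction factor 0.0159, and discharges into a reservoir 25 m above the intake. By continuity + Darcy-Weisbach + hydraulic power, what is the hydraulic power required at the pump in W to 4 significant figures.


Approach: apply continuity + Darcy-Weisbach + hydraulic power, Q = A*v; hf = f*(L/D)*(v^2/(2g)); H = static + hf; P = rho*g*Q*H.
Step 1 — flow rate (continuity, Q = A*v):
  A = pi*(0.1163/2)^2 = 0.0106231 m^2
  Q = 0.0106231 * 0.6369 = 0.00676582 m^3/s
Step 2 — friction head loss (Darcy-Weisbach):
  hf = 0.0159 * (231/0.1163) * (0.6369^2 / (2*9.81))
  hf = 0.652939 m
Step 3 — total head: H = 25 + 0.652939 = 25.6529 m
Step 4 — hydraulic power (P = rho*g*Q*H):
  P = 1000 * 9.81 * 0.00676582 * 25.6529 = 1703 W
Therefore the hydraulic power required at the pump = 1703 W.


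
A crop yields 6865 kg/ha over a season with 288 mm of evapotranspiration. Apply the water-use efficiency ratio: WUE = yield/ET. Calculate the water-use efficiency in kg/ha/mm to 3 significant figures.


WUE = 6865 / 288 = 23.8 kg/ha/mm
Therefore the water-use efficiency = 23.8 kg/ha/mm.


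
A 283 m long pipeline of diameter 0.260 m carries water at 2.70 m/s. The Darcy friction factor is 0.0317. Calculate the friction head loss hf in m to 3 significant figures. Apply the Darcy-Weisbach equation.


Approach: apply the Darcy-Weisbach equation, hf = f*(L/D)*(v^2/(2g)).
hf = 0.0317 * (283/0.260) * (2.70^2 / (2*9.81))
hf = 12.8 m
Therefore the friction head loss hf = 12.8 m.


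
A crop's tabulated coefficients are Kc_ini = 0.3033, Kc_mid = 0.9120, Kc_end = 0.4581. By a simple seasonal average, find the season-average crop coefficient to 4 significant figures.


Approach: apply a simple seasonal average, Kc_avg = (Kc_ini + Kc_mid + Kc_end)/3.
Kc_avg = (0.3033 + 0.9120 + 0.4581)/3 = 0.5578
Therefore the season-average crop coefficient = 0.5578.


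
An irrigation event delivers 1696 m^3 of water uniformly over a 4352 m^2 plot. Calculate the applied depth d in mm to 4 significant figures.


Approach: apply depth from volume over area, d = (V/A)*1000.
d = (1696 / 4352) * 1000 = 389.7 mm
Therefore the applied depth d = 389.7 mm.


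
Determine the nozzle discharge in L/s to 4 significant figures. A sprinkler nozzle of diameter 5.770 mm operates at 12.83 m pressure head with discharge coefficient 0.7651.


Approach: apply the orifice equation, Q = Cd*A*sqrt(2*g*h), A = pi*(d/2)^2.
A = pi*(5.770e-3/2)^2 = 2.61482e-05 m^2
Q = 0.7651 * 2.61482e-05 * sqrt(2*9.81*12.83) * 1000 = 0.3174 L/s
Therefore the nozzle discharge = 0.3174 L/s.


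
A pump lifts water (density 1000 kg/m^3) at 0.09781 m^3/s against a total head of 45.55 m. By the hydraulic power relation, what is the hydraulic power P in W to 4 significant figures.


Approach: apply the hydraulic power relation, P = rho*g*Q*H.
P = 1000 * 9.81 * 0.09781 * 45.55 = 43710 W
Therefore the hydraulic power P = 43710 W.


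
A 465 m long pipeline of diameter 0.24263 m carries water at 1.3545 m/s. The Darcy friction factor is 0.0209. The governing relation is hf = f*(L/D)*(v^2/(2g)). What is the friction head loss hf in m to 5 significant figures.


hf = 0.0209 * (465/0.24263) * (1.3545^2 / (2*9.81))
hf = 3.7455 m
Therefore the friction head loss hf = 3.7455 m.


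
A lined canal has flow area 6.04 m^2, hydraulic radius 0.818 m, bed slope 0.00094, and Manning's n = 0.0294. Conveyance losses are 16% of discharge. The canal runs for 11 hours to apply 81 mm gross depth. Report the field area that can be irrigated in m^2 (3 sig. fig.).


Approach: apply Manning's equation with a conveyance and depth budget, Q = (1/n)*A*R^(2/3)*S^(1/2); Q_field = Q*(1-loss); Area = Q_field*t/(d/1000).
Step 1 — canal discharge (Manning's equation):
  Q = (1/0.0294) * 6.04 * 0.818^(2/3) * 0.00094^(1/2) = 5.5092 m^3/s
Step 2 — delivered flow: Q_field = 5.5092*(1 - 16/100) = 4.6277 m^3/s
Step 3 — volume delivered: V = 4.6277 * 11*3600 = 183260 m^3
Step 4 — area served: A = V / (depth/1000) = 183260 / 0.081 = 2260000 m^2
Therefore the field area that can be irrigated = 2260000 m^2.


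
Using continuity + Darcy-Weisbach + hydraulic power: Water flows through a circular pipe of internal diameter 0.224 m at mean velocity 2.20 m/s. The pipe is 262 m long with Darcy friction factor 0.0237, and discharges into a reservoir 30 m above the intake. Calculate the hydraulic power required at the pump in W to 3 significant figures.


Approach: apply continuity + Darcy-Weisbach + hydraulic power, Q = A*v; hf = f*(L/D)*(v^2/(2g)); H = static + hf; P = rho*g*Q*H.
Step 1 — flow rate (continuity, Q = A*v):
  A = pi*(0.224/2)^2 = 0.039408 m^2
  Q = 0.039408 * 2.20 = 0.086698 m^3/s
Step 2 — friction head loss (Darcy-Weisbach):
  hf = 0.0237 * (262/0.224) * (2.20^2 / (2*9.81))
  hf = 6.8383 m
Step 3 — total head: H = 30 + 6.8383 = 36.838 m
Step 4 — hydraulic power (P = rho*g*Q*H):
  P = 1000 * 9.81 * 0.086698 * 36.838 = 31300 W
Therefore the hydraulic power required at the pump = 31300 W.


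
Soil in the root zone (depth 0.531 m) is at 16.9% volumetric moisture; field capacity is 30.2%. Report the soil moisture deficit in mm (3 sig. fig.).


Approach: apply the soil moisture deficit relation, SMD = (FC - theta)/100 * depth * 1000.
SMD = (30.2 - 16.9)/100 * 0.531 * 1000 = 70.6 mm
Therefore the soil moisture deficit = 70.6 mm.


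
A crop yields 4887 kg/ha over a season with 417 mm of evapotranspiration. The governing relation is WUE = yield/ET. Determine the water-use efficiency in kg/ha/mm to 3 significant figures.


WUE = 4887 / 417 = 11.7 kg/ha/mm
Therefore the water-use efficiency = 11.7 kg/ha/mm.


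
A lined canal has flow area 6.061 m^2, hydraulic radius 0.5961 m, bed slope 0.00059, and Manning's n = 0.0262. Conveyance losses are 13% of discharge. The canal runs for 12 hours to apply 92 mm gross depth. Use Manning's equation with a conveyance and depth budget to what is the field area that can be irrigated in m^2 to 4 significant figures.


Approach: apply Manning's equation with a conveyance and depth budget, Q = (1/n)*A*R^(2/3)*S^(1/2); Q_field = Q*(1-loss); Area = Q_field*t/(d/1000).
Step 1 — canal discharge (Manning's equation):
  Q = (1/0.0262) * 6.061 * 0.5961^(2/3) * 0.00059^(1/2) = 3.97999 m^3/s
Step 2 — delivered flow: Q_field = 3.97999*(1 - 13/100) = 3.46259 m^3/s
Step 3 — volume delivered: V = 3.46259 * 12*3600 = 149584 m^3
Step 4 — area served: A = V / (depth/1000) = 149584 / 0.092 = 1626000 m^2
Therefore the field area that can be irrigated = 1626000 m^2.


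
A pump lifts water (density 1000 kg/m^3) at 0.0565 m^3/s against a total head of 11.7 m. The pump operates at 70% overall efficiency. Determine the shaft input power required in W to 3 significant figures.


Approach: apply hydraulic power then efficiency conversion, P = rho*g*Q*H; P_in = P/eta.
Step 1 — hydraulic power (P = rho*g*Q*H):
  P = 1000 * 9.81 * 0.0565 * 11.7 = 6484.9 W
Step 2 — input power: P_in = P/eta = 6484.9 / 0.7 = 9260 W
Therefore the shaft input power required = 9260 W.


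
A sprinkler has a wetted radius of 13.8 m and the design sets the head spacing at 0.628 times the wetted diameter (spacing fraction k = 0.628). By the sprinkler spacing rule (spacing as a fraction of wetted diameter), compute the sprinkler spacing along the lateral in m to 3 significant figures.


Approach: apply the sprinkler spacing rule (spacing as a fraction of wetted diameter), S = k*(2*R).
S = 0.628 * (2 * 13.8) = 17.3 m
Therefore the sprinkler spacing along the lateral = 17.3 m.


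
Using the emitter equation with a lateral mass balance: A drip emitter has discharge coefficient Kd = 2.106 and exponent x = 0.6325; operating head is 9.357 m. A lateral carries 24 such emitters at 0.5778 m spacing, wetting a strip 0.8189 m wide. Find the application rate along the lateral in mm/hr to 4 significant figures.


Approach: apply the emitter equation with a lateral mass balance, q = Kd*h^x; Q = n*q; rate = Q/(n*spacing*width).
Step 1 — single emitter flow (q = Kd*h^x):
  q = 2.106 * 9.357^0.6325 = 8.66368 L/hr
Step 2 — total lateral flow: Q = 24 * 8.66368 = 207.928 L/hr
Step 3 — wetted area: A = 24 * 0.5778 * 0.8189 = 11.3559 m^2
Step 4 — application rate: Q/A = 207.928/11.3559 = 18.31 mm/hr
Therefore the application rate along the lateral = 18.31 mm/hr.


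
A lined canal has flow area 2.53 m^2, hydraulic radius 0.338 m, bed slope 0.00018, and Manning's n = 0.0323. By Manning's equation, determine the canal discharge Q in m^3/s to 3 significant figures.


Approach: apply Manning's equation, Q = (1/n)*A*R^(2/3)*S^(1/2).
Q = (1/0.0323) * 2.53 * 0.338^(2/3) * 0.00018^(1/2) = 0.510 m^3/s
Therefore the canal discharge Q = 0.510 m^3/s.


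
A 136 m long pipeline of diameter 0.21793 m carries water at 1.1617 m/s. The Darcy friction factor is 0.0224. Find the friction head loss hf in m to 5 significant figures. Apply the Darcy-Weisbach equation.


Approach: apply the Darcy-Weisbach equation, hf = f*(L/D)*(v^2/(2g)).
hf = 0.0224 * (136/0.21793) * (1.1617^2 / (2*9.81))
hf = 0.96152 m
Therefore the friction head loss hf = 0.96152 m.


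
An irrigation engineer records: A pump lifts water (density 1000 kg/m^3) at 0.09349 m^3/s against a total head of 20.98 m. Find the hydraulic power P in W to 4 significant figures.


Approach: apply the hydraulic power relation, P = rho*g*Q*H.
P = 1000 * 9.81 * 0.09349 * 20.98 = 19240 W
Therefore the hydraulic power P = 19240 W.


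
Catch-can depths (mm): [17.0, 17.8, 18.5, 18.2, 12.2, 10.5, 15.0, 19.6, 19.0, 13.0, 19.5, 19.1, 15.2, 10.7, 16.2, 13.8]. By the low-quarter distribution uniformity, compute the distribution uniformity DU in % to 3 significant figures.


Approach: apply the low-quarter distribution uniformity, DU = (mean of lowest quarter of readings / overall mean)*100.
sorted lowest 4 of 16: [10.5, 10.7, 12.2, 13.0] -> mean = 11.600 mm
overall mean = 15.956 mm
DU = (11.600/15.956)*100 = 72.7 %
Therefore the distribution uniformity DU = 72.7 %.


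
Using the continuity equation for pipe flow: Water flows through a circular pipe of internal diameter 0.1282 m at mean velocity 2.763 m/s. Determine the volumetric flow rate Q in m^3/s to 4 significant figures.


Approach: apply the continuity equation for pipe flow, Q = A * v with A = pi*(D/2)^2.
A = pi*(0.1282/2)^2 = 0.0129082 m^2
Q = 0.0129082 * 2.763 = 0.03567 m^3/s
Therefore the volumetric flow rate Q = 0.03567 m^3/s.


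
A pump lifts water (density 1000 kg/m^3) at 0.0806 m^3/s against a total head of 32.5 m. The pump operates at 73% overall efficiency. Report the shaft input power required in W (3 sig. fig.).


Approach: apply hydraulic power then efficiency conversion, P = rho*g*Q*H; P_in = P/eta.
Step 1 — hydraulic power (P = rho*g*Q*H):
  P = 1000 * 9.81 * 0.0806 * 32.5 = 25697 W
Step 2 — input power: P_in = P/eta = 25697 / 0.73 = 35200 W
Therefore the shaft input power required = 35200 W.


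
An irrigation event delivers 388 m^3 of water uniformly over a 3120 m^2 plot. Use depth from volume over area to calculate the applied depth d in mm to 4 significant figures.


Approach: apply depth from volume over area, d = (V/A)*1000.
d = (388 / 3120) * 1000 = 124.4 mm
Therefore the applied depth d = 124.4 mm.


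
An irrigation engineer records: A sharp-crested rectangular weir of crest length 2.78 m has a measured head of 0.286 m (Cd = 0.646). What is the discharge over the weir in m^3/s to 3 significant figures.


Approach: apply the rectangular weir equation, Q = (2/3)*Cd*L*sqrt(2g)*H^1.5.
Q = (2/3)*0.646*2.78*sqrt(2*9.81)*0.286^1.5 = 0.811 m^3/s
Therefore the discharge over the weir = 0.811 m^3/s.


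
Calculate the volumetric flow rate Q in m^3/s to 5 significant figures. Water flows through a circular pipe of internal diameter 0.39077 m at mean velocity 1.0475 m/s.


Approach: apply the continuity equation for pipe flow, Q = A * v with A = pi*(D/2)^2.
A = pi*(0.39077/2)^2 = 0.1199312 m^2
Q = 0.1199312 * 1.0475 = 0.12563 m^3/s
Therefore the volumetric flow rate Q = 0.12563 m^3/s.


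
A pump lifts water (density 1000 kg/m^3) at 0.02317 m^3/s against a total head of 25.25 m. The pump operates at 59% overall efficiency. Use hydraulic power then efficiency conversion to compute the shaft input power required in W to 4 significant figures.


Approach: apply hydraulic power then efficiency conversion, P = rho*g*Q*H; P_in = P/eta.
Step 1 — hydraulic power (P = rho*g*Q*H):
  P = 1000 * 9.81 * 0.02317 * 25.25 = 5739.27 W
Step 2 — input power: P_in = P/eta = 5739.27 / 0.59 = 9728 W
Therefore the shaft input power required = 9728 W.


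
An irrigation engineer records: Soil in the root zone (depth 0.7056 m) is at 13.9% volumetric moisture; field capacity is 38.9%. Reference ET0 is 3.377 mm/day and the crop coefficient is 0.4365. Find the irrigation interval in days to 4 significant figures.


Approach: apply soil-water budget scheduling, SMD = (FC-theta)/100*depth*1000; ETc = ET0*Kc; interval = SMD/ETc.
Step 1 — soil moisture deficit:
  SMD = (38.9 - 13.9)/100 * 0.7056 * 1000 = 176.400 mm
Step 2 — daily crop ET (ETc = ET0*Kc):
  ETc = 3.377 * 0.4365 = 1.47406 mm/day
Step 3 — irrigation interval (SMD/ETc):
  interval = 176.400 / 1.47406 = 119.7 days
Therefore the irrigation interval = 119.7 days.


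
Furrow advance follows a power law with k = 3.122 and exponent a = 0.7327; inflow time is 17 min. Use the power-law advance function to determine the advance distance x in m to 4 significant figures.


Approach: apply the power-law advance function, x = k*t^a.
x = 3.122 * 17^0.7327 = 24.89 m
Therefore the advance distance x = 24.89 m.


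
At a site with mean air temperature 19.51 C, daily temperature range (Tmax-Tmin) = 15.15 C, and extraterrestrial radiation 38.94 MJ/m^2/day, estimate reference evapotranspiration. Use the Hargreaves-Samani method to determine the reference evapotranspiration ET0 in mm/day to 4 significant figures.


Approach: apply the Hargreaves-Samani method, ET0 = 0.0023*(Tmean+17.8)*sqrt(Tmax-Tmin)*0.408*Ra.
ET0 = 0.0023*(19.51+17.8)*sqrt(15.15)*0.408*38.94 = 5.307 mm/day
Therefore the reference evapotranspiration ET0 = 5.307 mm/day.


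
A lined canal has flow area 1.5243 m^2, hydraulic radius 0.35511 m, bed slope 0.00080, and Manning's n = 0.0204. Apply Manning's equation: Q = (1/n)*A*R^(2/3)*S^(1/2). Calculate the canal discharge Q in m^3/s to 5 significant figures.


Q = (1/0.0204) * 1.5243 * 0.35511^(2/3) * 0.00080^(1/2) = 1.0598 m^3/s
Therefore the canal discharge Q = 1.0598 m^3/s.


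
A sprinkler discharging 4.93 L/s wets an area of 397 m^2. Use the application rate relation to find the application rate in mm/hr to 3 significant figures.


Approach: apply the application rate relation, rate = (Q/A)*3600.
rate = (4.93 / 397) * 3600 = 44.7 mm/hr
Therefore the application rate = 44.7 mm/hr.


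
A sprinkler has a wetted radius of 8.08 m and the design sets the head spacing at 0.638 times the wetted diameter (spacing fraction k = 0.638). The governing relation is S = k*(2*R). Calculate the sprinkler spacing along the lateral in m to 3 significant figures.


S = 0.638 * (2 * 8.08) = 10.3 m
Therefore the sprinkler spacing along the lateral = 10.3 m.


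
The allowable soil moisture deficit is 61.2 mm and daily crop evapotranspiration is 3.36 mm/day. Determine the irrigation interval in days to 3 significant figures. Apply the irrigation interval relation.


Approach: apply the irrigation interval relation, interval = SMD / ETc.
interval = 61.2 / 3.36 = 18.2 days
Therefore the irrigation interval = 18.2 days.


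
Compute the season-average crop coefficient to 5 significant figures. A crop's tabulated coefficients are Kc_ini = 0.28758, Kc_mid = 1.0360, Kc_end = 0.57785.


Approach: apply a simple seasonal average, Kc_avg = (Kc_ini + Kc_mid + Kc_end)/3.
Kc_avg = (0.28758 + 1.0360 + 0.57785)/3 = 0.63381
Therefore the season-average crop coefficient = 0.63381.


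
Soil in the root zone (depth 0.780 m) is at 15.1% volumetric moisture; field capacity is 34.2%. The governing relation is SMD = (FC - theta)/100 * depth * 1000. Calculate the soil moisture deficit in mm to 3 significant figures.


SMD = (34.2 - 15.1)/100 * 0.780 * 1000 = 149 mm
Therefore the soil moisture deficit = 149 mm.


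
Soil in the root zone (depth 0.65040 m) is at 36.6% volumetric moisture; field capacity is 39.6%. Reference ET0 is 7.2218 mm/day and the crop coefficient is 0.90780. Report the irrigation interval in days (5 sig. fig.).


Approach: apply soil-water budget scheduling, SMD = (FC-theta)/100*depth*1000; ETc = ET0*Kc; interval = SMD/ETc.
Step 1 — soil moisture deficit:
  SMD = (39.6 - 36.6)/100 * 0.65040 * 1000 = 19.51200 mm
Step 2 — daily crop ET (ETc = ET0*Kc):
  ETc = 7.2218 * 0.90780 = 6.555950 mm/day
Step 3 — irrigation interval (SMD/ETc):
  interval = 19.51200 / 6.555950 = 2.9762 days
Therefore the irrigation interval = 2.9762 days.


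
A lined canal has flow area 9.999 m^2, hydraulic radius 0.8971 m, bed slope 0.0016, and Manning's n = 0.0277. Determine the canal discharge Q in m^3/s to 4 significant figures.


Approach: apply Manning's equation, Q = (1/n)*A*R^(2/3)*S^(1/2).
Q = (1/0.0277) * 9.999 * 0.8971^(2/3) * 0.0016^(1/2) = 13.43 m^3/s
Therefore the canal discharge Q = 13.43 m^3/s.


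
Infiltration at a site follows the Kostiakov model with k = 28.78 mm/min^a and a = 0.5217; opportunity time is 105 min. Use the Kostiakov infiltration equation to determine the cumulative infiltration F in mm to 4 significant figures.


Approach: apply the Kostiakov infiltration equation, F = k*t^a.
F = 28.78 * 105^0.5217 = 326.2 mm
Therefore the cumulative infiltration F = 326.2 mm.


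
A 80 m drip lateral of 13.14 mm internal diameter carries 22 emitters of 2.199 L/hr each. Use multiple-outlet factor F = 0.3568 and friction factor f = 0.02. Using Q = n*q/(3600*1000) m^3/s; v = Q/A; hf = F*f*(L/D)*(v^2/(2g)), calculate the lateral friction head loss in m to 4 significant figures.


Q = 22*2.199/(3600*1000) = 1.34383e-05 m^3/s
A = pi*(13.14e-3/2)^2 = 1.35607e-04 m^2, so v = Q/A = 0.0990980 m/s
hf = 0.3568*0.02*(80/0.01314)*(0.0990980^2/(2*9.81)) = 0.02175 m
Therefore the lateral friction head loss = 0.02175 m.


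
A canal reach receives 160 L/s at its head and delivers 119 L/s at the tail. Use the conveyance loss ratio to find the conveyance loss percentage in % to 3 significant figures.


Approach: apply the conveyance loss ratio, loss% = ((Q_head - Q_tail)/Q_head)*100.
loss = ((160 - 119)/160)*100 = 25.6 %
Therefore the conveyance loss percentage = 25.6 %.


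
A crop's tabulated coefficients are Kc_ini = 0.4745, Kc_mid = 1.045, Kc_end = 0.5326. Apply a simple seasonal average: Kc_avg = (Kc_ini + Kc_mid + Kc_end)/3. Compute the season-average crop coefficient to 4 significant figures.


Kc_avg = (0.4745 + 1.045 + 0.5326)/3 = 0.6840
Therefore the season-average crop coefficient = 0.6840.


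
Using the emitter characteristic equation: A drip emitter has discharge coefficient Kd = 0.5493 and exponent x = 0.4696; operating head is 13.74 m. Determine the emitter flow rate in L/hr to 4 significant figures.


Approach: apply the emitter characteristic equation, q = Kd * h^x.
q = 0.5493 * 13.74^0.4696 = 1.880 L/hr
Therefore the emitter flow rate = 1.880 L/hr.


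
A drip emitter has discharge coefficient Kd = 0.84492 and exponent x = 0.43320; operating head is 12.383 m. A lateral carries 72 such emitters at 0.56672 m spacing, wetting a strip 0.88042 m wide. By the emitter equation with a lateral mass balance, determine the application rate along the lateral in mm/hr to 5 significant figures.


Approach: apply the emitter equation with a lateral mass balance, q = Kd*h^x; Q = n*q; rate = Q/(n*spacing*width).
Step 1 — single emitter flow (q = Kd*h^x):
  q = 0.84492 * 12.383^0.43320 = 2.513204 L/hr
Step 2 — total lateral flow: Q = 72 * 2.513204 = 180.9507 L/hr
Step 3 — wetted area: A = 72 * 0.56672 * 0.88042 = 35.92452 m^2
Step 4 — application rate: Q/A = 180.9507/35.92452 = 5.0370 mm/hr
Therefore the application rate along the lateral = 5.0370 mm/hr.


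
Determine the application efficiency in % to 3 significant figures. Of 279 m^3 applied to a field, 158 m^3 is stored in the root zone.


Approach: apply the application efficiency ratio, Ea = (stored/applied)*100.
Ea = (158/279)*100 = 56.6 %
Therefore the application efficiency = 56.6 %.


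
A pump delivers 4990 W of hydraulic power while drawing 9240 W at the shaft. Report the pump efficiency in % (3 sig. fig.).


Approach: apply the efficiency ratio, eta = (P_out/P_in)*100.
eta = (4990 / 9240) * 100 = 54.0 %
Therefore the pump efficiency = 54.0 %.


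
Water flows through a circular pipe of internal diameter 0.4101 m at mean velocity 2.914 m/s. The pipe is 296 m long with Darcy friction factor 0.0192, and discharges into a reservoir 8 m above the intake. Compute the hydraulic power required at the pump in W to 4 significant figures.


Approach: apply continuity + Darcy-Weisbach + hydraulic power, Q = A*v; hf = f*(L/D)*(v^2/(2g)); H = static + hf; P = rho*g*Q*H.
Step 1 — flow rate (continuity, Q = A*v):
  A = pi*(0.4101/2)^2 = 0.132090 m^2
  Q = 0.132090 * 2.914 = 0.384910 m^3/s
Step 2 — friction head loss (Darcy-Weisbach):
  hf = 0.0192 * (296/0.4101) * (2.914^2 / (2*9.81))
  hf = 5.99768 m
Step 3 — total head: H = 8 + 5.99768 = 13.9977 m
Step 4 — hydraulic power (P = rho*g*Q*H):
  P = 1000 * 9.81 * 0.384910 * 13.9977 = 52850 W
Therefore the hydraulic power required at the pump = 52850 W.


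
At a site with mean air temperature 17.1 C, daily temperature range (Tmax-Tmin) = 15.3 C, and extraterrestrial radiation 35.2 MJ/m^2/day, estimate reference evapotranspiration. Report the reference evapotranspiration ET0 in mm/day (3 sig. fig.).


Approach: apply the Hargreaves-Samani method, ET0 = 0.0023*(Tmean+17.8)*sqrt(Tmax-Tmin)*0.408*Ra.
ET0 = 0.0023*(17.1+17.8)*sqrt(15.3)*0.408*35.2 = 4.51 mm/day
Therefore the reference evapotranspiration ET0 = 4.51 mm/day.


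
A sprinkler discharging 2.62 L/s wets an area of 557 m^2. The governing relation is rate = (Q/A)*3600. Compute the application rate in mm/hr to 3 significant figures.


rate = (2.62 / 557) * 3600 = 16.9 mm/hr
Therefore the application rate = 16.9 mm/hr.


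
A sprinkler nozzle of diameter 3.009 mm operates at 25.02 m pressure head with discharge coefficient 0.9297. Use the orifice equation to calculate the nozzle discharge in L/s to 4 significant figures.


Approach: apply the orifice equation, Q = Cd*A*sqrt(2*g*h), A = pi*(d/2)^2.
A = pi*(3.009e-3/2)^2 = 7.11106e-06 m^2
Q = 0.9297 * 7.11106e-06 * sqrt(2*9.81*25.02) * 1000 = 0.1465 L/s
Therefore the nozzle discharge = 0.1465 L/s.


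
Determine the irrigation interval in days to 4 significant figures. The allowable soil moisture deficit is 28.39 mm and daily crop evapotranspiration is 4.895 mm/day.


Approach: apply the irrigation interval relation, interval = SMD / ETc.
interval = 28.39 / 4.895 = 5.800 days
Therefore the irrigation interval = 5.800 days.


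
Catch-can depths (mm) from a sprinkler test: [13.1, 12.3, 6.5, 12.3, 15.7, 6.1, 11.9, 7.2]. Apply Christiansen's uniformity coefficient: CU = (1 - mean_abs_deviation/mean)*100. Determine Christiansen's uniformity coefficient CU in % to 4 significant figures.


mean = 10.6375 mm
mean |d_i - mean| = 3.02813 mm
CU = (1 - 3.02813/10.6375)*100 = 71.53 %
Therefore Christiansen's uniformity coefficient CU = 71.53 %.


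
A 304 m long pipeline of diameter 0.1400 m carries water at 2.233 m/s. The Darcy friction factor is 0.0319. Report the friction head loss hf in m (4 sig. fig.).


Approach: apply the Darcy-Weisbach equation, hf = f*(L/D)*(v^2/(2g)).
hf = 0.0319 * (304/0.1400) * (2.233^2 / (2*9.81))
hf = 17.60 m
Therefore the friction head loss hf = 17.60 m.


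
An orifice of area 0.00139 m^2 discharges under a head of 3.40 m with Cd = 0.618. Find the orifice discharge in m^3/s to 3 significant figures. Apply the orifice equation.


Approach: apply the orifice equation, Q = Cd*A*sqrt(2*g*h).
Q = 0.618 * 0.00139 * sqrt(2*9.81*3.40) = 0.00702 m^3/s
Therefore the orifice discharge = 0.00702 m^3/s.


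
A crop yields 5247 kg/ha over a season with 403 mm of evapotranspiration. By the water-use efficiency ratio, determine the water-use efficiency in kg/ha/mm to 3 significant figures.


Approach: apply the water-use efficiency ratio, WUE = yield/ET.
WUE = 5247 / 403 = 13.0 kg/ha/mm
Therefore the water-use efficiency = 13.0 kg/ha/mm.


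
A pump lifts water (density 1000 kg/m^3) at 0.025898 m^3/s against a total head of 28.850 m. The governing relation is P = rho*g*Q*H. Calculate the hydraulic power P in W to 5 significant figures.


P = 1000 * 9.81 * 0.025898 * 28.850 = 7329.6 W
Therefore the hydraulic power P = 7329.6 W.


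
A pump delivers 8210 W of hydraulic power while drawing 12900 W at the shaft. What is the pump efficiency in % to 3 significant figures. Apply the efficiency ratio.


Approach: apply the efficiency ratio, eta = (P_out/P_in)*100.
eta = (8210 / 12900) * 100 = 63.6 %
Therefore the pump efficiency = 63.6 %.


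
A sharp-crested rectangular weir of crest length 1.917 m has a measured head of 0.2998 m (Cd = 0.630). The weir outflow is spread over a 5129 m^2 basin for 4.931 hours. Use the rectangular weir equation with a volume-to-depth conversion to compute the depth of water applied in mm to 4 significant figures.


Approach: apply the rectangular weir equation with a volume-to-depth conversion, Q = (2/3)*Cd*L*sqrt(2g)*H^1.5; d = Q*t/A * 1000.
Step 1 — weir discharge:
  Q = (2/3)*0.630*1.917*sqrt(2*9.81)*0.2998^1.5 = 0.585421 m^3/s
Step 2 — volume: V = 0.585421 * 4.931*3600 = 10392.2 m^3
Step 3 — depth: d = V/A * 1000 = 10392.2/5129 * 1000 = 2026 mm
Therefore the depth of water applied = 2026 mm.


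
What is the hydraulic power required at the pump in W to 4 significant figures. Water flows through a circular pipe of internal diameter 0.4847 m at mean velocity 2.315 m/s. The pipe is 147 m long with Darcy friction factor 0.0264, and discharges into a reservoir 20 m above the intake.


Approach: apply continuity + Darcy-Weisbach + hydraulic power, Q = A*v; hf = f*(L/D)*(v^2/(2g)); H = static + hf; P = rho*g*Q*H.
Step 1 — flow rate (continuity, Q = A*v):
  A = pi*(0.4847/2)^2 = 0.184517 m^2
  Q = 0.184517 * 2.315 = 0.427156 m^3/s
Step 2 — friction head loss (Darcy-Weisbach):
  hf = 0.0264 * (147/0.4847) * (2.315^2 / (2*9.81))
  hf = 2.18701 m
Step 3 — total head: H = 20 + 2.18701 = 22.1870 m
Step 4 — hydraulic power (P = rho*g*Q*H):
  P = 1000 * 9.81 * 0.427156 * 22.1870 = 92970 W
Therefore the hydraulic power required at the pump = 92970 W.


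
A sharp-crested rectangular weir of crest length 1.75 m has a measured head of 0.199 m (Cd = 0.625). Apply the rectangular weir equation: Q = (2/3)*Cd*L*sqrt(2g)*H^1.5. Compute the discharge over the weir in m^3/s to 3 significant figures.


Q = (2/3)*0.625*1.75*sqrt(2*9.81)*0.199^1.5 = 0.287 m^3/s
Therefore the discharge over the weir = 0.287 m^3/s.


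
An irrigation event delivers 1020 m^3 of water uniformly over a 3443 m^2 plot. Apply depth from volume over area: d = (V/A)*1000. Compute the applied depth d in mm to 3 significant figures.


d = (1020 / 3443) * 1000 = 296 mm
Therefore the applied depth d = 296 mm.


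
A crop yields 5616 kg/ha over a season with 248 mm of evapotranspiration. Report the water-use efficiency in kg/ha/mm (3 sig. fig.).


Approach: apply the water-use efficiency ratio, WUE = yield/ET.
WUE = 5616 / 248 = 22.6 kg/ha/mm
Therefore the water-use efficiency = 22.6 kg/ha/mm.


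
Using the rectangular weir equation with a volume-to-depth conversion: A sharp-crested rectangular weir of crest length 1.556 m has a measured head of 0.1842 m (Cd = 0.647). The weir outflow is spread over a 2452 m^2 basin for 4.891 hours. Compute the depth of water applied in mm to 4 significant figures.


Approach: apply the rectangular weir equation with a volume-to-depth conversion, Q = (2/3)*Cd*L*sqrt(2g)*H^1.5; d = Q*t/A * 1000.
Step 1 — weir discharge:
  Q = (2/3)*0.647*1.556*sqrt(2*9.81)*0.1842^1.5 = 0.235021 m^3/s
Step 2 — volume: V = 0.235021 * 4.891*3600 = 4138.15 m^3
Step 3 — depth: d = V/A * 1000 = 4138.15/2452 * 1000 = 1688 mm
Therefore the depth of water applied = 1688 mm.


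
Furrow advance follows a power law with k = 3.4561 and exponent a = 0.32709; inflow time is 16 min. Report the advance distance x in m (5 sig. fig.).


Approach: apply the power-law advance function, x = k*t^a.
x = 3.4561 * 16^0.32709 = 8.5594 m
Therefore the advance distance x = 8.5594 m.


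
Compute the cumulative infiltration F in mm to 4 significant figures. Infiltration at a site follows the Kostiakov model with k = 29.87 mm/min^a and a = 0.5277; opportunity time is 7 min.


Approach: apply the Kostiakov infiltration equation, F = k*t^a.
F = 29.87 * 7^0.5277 = 83.41 mm
Therefore the cumulative infiltration F = 83.41 mm.


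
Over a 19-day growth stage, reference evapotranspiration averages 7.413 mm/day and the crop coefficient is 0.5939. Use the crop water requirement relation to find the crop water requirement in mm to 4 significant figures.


Approach: apply the crop water requirement relation, CWR = ET0 * Kc * days.
CWR = 7.413 * 0.5939 * 19 = 83.65 mm
Therefore the crop water requirement = 83.65 mm.


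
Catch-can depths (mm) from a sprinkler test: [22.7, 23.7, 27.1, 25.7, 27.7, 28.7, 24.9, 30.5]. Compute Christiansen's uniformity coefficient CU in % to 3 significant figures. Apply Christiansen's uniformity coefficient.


Approach: apply Christiansen's uniformity coefficient, CU = (1 - mean_abs_deviation/mean)*100.
mean = 26.375 mm
mean |d_i - mean| = 2.1250 mm
CU = (1 - 2.1250/26.375)*100 = 91.9 %
Therefore Christiansen's uniformity coefficient CU = 91.9 %.


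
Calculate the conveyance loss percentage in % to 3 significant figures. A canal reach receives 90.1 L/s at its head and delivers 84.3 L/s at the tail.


Approach: apply the conveyance loss ratio, loss% = ((Q_head - Q_tail)/Q_head)*100.
loss = ((90.1 - 84.3)/90.1)*100 = 6.44 %
Therefore the conveyance loss percentage = 6.44 %.


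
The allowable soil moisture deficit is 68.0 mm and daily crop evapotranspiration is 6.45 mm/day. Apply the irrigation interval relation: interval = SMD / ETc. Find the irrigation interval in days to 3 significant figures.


interval = 68.0 / 6.45 = 10.5 days
Therefore the irrigation interval = 10.5 days.


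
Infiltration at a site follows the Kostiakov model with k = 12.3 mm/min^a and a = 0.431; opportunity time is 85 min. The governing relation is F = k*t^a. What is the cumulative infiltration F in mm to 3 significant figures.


F = 12.3 * 85^0.431 = 83.5 mm
Therefore the cumulative infiltration F = 83.5 mm.


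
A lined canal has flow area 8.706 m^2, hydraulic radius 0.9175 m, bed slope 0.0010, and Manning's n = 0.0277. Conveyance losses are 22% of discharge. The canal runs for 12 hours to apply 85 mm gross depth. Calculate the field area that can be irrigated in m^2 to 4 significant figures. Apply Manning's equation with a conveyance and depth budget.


Approach: apply Manning's equation with a conveyance and depth budget, Q = (1/n)*A*R^(2/3)*S^(1/2); Q_field = Q*(1-loss); Area = Q_field*t/(d/1000).
Step 1 — canal discharge (Manning's equation):
  Q = (1/0.0277) * 8.706 * 0.9175^(2/3) * 0.0010^(1/2) = 9.38447 m^3/s
Step 2 — delivered flow: Q_field = 9.38447*(1 - 22/100) = 7.31988 m^3/s
Step 3 — volume delivered: V = 7.31988 * 12*3600 = 316219 m^3
Step 4 — area served: A = V / (depth/1000) = 316219 / 0.085 = 3720000 m^2
Therefore the field area that can be irrigated = 3720000 m^2.


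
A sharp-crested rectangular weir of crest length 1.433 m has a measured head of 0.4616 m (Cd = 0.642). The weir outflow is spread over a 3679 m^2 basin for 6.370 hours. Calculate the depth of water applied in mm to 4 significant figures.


Approach: apply the rectangular weir equation with a volume-to-depth conversion, Q = (2/3)*Cd*L*sqrt(2g)*H^1.5; d = Q*t/A * 1000.
Step 1 — weir discharge:
  Q = (2/3)*0.642*1.433*sqrt(2*9.81)*0.4616^1.5 = 0.851997 m^3/s
Step 2 — volume: V = 0.851997 * 6.370*3600 = 19538.0 m^3
Step 3 — depth: d = V/A * 1000 = 19538.0/3679 * 1000 = 5311 mm
Therefore the depth of water applied = 5311 mm.


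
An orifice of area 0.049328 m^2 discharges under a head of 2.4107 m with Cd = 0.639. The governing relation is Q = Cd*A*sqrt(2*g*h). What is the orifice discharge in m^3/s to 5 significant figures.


Q = 0.639 * 0.049328 * sqrt(2*9.81*2.4107) = 0.21678 m^3/s
Therefore the orifice discharge = 0.21678 m^3/s.


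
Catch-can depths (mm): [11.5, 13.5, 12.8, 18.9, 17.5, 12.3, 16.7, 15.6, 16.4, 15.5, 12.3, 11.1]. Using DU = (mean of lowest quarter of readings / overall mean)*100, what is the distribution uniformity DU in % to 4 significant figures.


sorted lowest 3 of 12: [11.1, 11.5, 12.3] -> mean = 11.6333 mm
overall mean = 14.5083 mm
DU = (11.6333/14.5083)*100 = 80.18 %
Therefore the distribution uniformity DU = 80.18 %.


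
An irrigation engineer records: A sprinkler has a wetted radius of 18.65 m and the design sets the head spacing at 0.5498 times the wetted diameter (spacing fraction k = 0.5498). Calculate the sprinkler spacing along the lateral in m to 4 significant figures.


Approach: apply the sprinkler spacing rule (spacing as a fraction of wetted diameter), S = k*(2*R).
S = 0.5498 * (2 * 18.65) = 20.51 m
Therefore the sprinkler spacing along the lateral = 20.51 m.


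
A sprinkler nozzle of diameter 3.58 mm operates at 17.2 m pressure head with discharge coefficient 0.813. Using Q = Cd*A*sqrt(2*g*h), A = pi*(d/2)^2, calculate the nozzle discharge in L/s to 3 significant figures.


A = pi*(3.58e-3/2)^2 = 1.0066e-05 m^2
Q = 0.813 * 1.0066e-05 * sqrt(2*9.81*17.2) * 1000 = 0.150 L/s
Therefore the nozzle discharge = 0.150 L/s.


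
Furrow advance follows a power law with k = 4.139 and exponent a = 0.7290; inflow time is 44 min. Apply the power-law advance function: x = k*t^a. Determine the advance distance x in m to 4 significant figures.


x = 4.139 * 44^0.7290 = 65.31 m
Therefore the advance distance x = 65.31 m.


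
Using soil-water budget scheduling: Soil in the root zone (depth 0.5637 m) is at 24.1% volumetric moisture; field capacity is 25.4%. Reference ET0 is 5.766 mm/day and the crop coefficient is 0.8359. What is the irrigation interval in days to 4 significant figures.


Approach: apply soil-water budget scheduling, SMD = (FC-theta)/100*depth*1000; ETc = ET0*Kc; interval = SMD/ETc.
Step 1 — soil moisture deficit:
  SMD = (25.4 - 24.1)/100 * 0.5637 * 1000 = 7.32810 mm
Step 2 — daily crop ET (ETc = ET0*Kc):
  ETc = 5.766 * 0.8359 = 4.81980 mm/day
Step 3 — irrigation interval (SMD/ETc):
  interval = 7.32810 / 4.81980 = 1.520 days
Therefore the irrigation interval = 1.520 days.


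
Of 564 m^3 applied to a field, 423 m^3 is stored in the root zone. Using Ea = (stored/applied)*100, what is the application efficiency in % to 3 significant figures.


Ea = (423/564)*100 = 75.0 %
Therefore the application efficiency = 75.0 %.


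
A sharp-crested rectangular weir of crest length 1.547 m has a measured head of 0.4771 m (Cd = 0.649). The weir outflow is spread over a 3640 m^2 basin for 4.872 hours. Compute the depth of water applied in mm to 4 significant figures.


Approach: apply the rectangular weir equation with a volume-to-depth conversion, Q = (2/3)*Cd*L*sqrt(2g)*H^1.5; d = Q*t/A * 1000.
Step 1 — weir discharge:
  Q = (2/3)*0.649*1.547*sqrt(2*9.81)*0.4771^1.5 = 0.977029 m^3/s
Step 2 — volume: V = 0.977029 * 4.872*3600 = 17136.3 m^3
Step 3 — depth: d = V/A * 1000 = 17136.3/3640 * 1000 = 4708 mm
Therefore the depth of water applied = 4708 mm.


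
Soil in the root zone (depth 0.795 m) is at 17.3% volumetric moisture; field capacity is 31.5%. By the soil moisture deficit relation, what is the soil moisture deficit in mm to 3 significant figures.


Approach: apply the soil moisture deficit relation, SMD = (FC - theta)/100 * depth * 1000.
SMD = (31.5 - 17.3)/100 * 0.795 * 1000 = 113 mm
Therefore the soil moisture deficit = 113 mm.


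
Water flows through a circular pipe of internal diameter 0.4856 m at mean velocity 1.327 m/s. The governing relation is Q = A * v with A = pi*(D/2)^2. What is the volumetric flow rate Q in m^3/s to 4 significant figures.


A = pi*(0.4856/2)^2 = 0.185203 m^2
Q = 0.185203 * 1.327 = 0.2458 m^3/s
Therefore the volumetric flow rate Q = 0.2458 m^3/s.


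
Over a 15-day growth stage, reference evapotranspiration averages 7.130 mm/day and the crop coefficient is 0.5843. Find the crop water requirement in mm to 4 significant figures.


Approach: apply the crop water requirement relation, CWR = ET0 * Kc * days.
CWR = 7.130 * 0.5843 * 15 = 62.49 mm
Therefore the crop water requirement = 62.49 mm.


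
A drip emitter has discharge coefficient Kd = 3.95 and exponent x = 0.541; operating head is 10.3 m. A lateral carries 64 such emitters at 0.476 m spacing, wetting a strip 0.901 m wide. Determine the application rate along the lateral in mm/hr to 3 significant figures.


Approach: apply the emitter equation with a lateral mass balance, q = Kd*h^x; Q = n*q; rate = Q/(n*spacing*width).
Step 1 — single emitter flow (q = Kd*h^x):
  q = 3.95 * 10.3^0.541 = 13.949 L/hr
Step 2 — total lateral flow: Q = 64 * 13.949 = 892.73 L/hr
Step 3 — wetted area: A = 64 * 0.476 * 0.901 = 27.448 m^2
Step 4 — application rate: Q/A = 892.73/27.448 = 32.5 mm/hr
Therefore the application rate along the lateral = 32.5 mm/hr.


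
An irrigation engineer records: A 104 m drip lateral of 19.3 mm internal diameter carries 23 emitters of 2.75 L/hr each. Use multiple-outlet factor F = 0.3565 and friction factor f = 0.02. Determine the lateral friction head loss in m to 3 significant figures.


Approach: apply Darcy-Weisbach with the multiple-outlet F-factor, Q = n*q/(3600*1000) m^3/s; v = Q/A; hf = F*f*(L/D)*(v^2/(2g)).
Q = 23*2.75/(3600*1000) = 1.7569e-05 m^3/s
A = pi*(19.3e-3/2)^2 = 2.9255e-04 m^2, so v = Q/A = 0.060056 m/s
hf = 0.3565*0.02*(104/0.0193)*(0.060056^2/(2*9.81)) = 0.00706 m
Therefore the lateral friction head loss = 0.00706 m.


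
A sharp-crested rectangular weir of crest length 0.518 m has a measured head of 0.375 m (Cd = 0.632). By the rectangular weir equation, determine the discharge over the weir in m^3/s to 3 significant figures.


Approach: apply the rectangular weir equation, Q = (2/3)*Cd*L*sqrt(2g)*H^1.5.
Q = (2/3)*0.632*0.518*sqrt(2*9.81)*0.375^1.5 = 0.222 m^3/s
Therefore the discharge over the weir = 0.222 m^3/s.


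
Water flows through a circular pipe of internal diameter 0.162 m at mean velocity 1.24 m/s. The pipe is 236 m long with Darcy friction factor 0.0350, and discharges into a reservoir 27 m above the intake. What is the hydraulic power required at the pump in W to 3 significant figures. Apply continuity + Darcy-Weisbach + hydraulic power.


Approach: apply continuity + Darcy-Weisbach + hydraulic power, Q = A*v; hf = f*(L/D)*(v^2/(2g)); H = static + hf; P = rho*g*Q*H.
Step 1 — flow rate (continuity, Q = A*v):
  A = pi*(0.162/2)^2 = 0.020612 m^2
  Q = 0.020612 * 1.24 = 0.025559 m^3/s
Step 2 — friction head loss (Darcy-Weisbach):
  hf = 0.0350 * (236/0.162) * (1.24^2 / (2*9.81))
  hf = 3.9959 m
Step 3 — total head: H = 27 + 3.9959 = 30.996 m
Step 4 — hydraulic power (P = rho*g*Q*H):
  P = 1000 * 9.81 * 0.025559 * 30.996 = 7770 W
Therefore the hydraulic power required at the pump = 7770 W.
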